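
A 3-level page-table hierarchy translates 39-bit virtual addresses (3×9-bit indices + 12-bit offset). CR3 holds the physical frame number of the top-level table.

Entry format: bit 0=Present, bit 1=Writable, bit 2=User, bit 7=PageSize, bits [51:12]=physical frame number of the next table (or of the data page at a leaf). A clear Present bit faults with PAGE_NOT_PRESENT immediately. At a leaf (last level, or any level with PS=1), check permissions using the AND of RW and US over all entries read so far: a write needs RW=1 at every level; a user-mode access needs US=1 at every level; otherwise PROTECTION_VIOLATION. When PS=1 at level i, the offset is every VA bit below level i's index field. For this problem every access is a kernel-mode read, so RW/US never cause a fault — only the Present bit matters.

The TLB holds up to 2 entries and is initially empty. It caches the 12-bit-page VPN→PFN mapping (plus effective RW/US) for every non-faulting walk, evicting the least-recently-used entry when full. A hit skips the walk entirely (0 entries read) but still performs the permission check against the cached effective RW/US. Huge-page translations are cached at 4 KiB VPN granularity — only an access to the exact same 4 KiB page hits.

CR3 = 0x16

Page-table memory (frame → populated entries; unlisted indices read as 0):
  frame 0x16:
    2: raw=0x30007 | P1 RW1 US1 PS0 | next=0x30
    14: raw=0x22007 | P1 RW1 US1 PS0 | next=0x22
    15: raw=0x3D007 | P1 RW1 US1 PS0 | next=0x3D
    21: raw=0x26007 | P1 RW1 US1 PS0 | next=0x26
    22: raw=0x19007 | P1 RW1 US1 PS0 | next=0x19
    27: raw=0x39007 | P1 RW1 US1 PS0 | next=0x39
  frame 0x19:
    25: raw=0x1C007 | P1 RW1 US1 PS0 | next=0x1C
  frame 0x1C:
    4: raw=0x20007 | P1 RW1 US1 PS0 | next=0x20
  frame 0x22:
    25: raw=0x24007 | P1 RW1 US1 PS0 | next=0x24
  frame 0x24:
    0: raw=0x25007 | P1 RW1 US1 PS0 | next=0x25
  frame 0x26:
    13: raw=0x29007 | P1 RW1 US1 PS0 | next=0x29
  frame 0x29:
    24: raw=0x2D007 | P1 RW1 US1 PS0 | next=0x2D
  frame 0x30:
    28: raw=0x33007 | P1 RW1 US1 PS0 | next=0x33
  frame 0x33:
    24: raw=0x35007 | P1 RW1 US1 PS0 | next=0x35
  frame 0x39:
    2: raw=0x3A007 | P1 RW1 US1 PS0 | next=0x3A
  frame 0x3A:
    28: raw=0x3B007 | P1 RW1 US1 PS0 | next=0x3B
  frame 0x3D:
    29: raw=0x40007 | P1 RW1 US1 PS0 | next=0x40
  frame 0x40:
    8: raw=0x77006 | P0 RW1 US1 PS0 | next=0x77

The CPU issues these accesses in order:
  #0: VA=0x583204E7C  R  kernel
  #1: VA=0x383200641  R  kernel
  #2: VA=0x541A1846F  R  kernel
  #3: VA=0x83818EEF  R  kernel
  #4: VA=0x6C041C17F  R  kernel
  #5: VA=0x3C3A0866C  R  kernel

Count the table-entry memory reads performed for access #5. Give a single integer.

Trace:
#0 VA=0x583204E7C (r,kernel):
  [0] read 0x16 idx=22: raw=0x19007 flags P=1 W=1 U=1 S=0
  [1] read 0x19 idx=25: raw=0x1C007 flags P=1 W=1 U=1 S=0
  [2] read 0x1C idx=4: raw=0x20007 flags P=1 W=1 U=1 S=0
  → PA=0x20E7C  (3 entries read)
#1 VA=0x383200641 (r,kernel):
  [0] read 0x16 idx=14: raw=0x22007 flags P=1 W=1 U=1 S=0
  [1] read 0x22 idx=25: raw=0x24007 flags P=1 W=1 U=1 S=0
  [2] read 0x24 idx=0: raw=0x25007 flags P=1 W=1 U=1 S=0
  → PA=0x25641  (3 entries read)
#2 VA=0x541A1846F (r,kernel):
  [0] read 0x16 idx=21: raw=0x26007 flags P=1 W=1 U=1 S=0
  [1] read 0x26 idx=13: raw=0x29007 flags P=1 W=1 U=1 S=0
  [2] read 0x29 idx=24: raw=0x2D007 flags P=1 W=1 U=1 S=0
  → PA=0x2D46F  (3 entries read)
#3 VA=0x83818EEF (r,kernel):
  [0] read 0x16 idx=2: raw=0x30007 flags P=1 W=1 U=1 S=0
  [1] read 0x30 idx=28: raw=0x33007 flags P=1 W=1 U=1 S=0
  [2] read 0x33 idx=24: raw=0x35007 flags P=1 W=1 U=1 S=0
  → PA=0x35EEF  (3 entries read)
#4 VA=0x6C041C17F (r,kernel):
  [0] read 0x16 idx=27: raw=0x39007 flags P=1 W=1 U=1 S=0
  [1] read 0x39 idx=2: raw=0x3A007 flags P=1 W=1 U=1 S=0
  [2] read 0x3A idx=28: raw=0x3B007 flags P=1 W=1 U=1 S=0
  → PA=0x3B17F  (3 entries read)
#5 VA=0x3C3A0866C (r,kernel):
  [0] read 0x16 idx=15: raw=0x3D007 flags P=1 W=1 U=1 S=0
  [1] read 0x3D idx=29: raw=0x40007 flags P=1 W=1 U=1 S=0
  [2] read 0x40 idx=8: raw=0x77006 flags P=0 W=1 U=1 S=0
  ⇒ fault: PAGE_NOT_PRESENT  — 3 lookups

Entries read for #5: 3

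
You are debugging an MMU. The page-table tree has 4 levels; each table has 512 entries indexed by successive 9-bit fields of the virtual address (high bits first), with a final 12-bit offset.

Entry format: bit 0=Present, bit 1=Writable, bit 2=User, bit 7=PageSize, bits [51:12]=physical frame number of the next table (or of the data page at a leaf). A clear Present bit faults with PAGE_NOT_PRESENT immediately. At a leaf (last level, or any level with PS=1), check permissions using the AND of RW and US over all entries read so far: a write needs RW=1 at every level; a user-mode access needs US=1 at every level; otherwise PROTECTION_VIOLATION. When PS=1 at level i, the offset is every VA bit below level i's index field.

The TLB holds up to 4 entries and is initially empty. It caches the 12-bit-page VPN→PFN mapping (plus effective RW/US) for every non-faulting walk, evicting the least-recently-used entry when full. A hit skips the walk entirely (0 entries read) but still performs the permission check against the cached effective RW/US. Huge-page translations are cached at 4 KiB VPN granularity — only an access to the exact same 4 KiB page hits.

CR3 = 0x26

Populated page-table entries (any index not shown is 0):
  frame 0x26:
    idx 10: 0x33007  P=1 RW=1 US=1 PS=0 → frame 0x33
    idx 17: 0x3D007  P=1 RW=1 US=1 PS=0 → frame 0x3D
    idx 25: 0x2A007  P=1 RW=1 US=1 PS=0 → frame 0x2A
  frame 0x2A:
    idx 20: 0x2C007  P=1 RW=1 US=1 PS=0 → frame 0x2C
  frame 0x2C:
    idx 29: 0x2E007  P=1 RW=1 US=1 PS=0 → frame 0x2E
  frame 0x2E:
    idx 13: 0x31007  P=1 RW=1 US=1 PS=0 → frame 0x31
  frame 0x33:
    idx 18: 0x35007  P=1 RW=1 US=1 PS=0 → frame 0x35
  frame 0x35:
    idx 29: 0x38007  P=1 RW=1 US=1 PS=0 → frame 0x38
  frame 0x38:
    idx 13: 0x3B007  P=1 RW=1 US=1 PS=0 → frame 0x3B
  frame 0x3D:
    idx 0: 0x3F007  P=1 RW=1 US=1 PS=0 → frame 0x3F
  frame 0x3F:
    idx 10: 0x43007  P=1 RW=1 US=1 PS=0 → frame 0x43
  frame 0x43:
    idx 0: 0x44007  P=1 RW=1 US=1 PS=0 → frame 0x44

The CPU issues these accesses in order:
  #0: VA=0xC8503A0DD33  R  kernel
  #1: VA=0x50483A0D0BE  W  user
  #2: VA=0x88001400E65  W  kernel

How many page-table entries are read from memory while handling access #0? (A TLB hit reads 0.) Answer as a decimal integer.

Walk each access:
#0 VA=0xC8503A0DD33 (r,kernel):
  L0: frame=0x26 idx=25 entry=0x2A007 [P=1 RW=1 US=1 PS=0]
  L1: frame=0x2A idx=20 entry=0x2C007 [P=1 RW=1 US=1 PS=0]
  L2: frame=0x2C idx=29 entry=0x2E007 [P=1 RW=1 US=1 PS=0]
  L3: frame=0x2E idx=13 entry=0x31007 [P=1 RW=1 US=1 PS=0]
  → PA=0x31D33  (4 entries read)
#1 VA=0x50483A0D0BE (w,user):
  L0: frame=0x26 idx=10 entry=0x33007 [P=1 RW=1 US=1 PS=0]
  L1: frame=0x33 idx=18 entry=0x35007 [P=1 RW=1 US=1 PS=0]
  L2: frame=0x35 idx=29 entry=0x38007 [P=1 RW=1 US=1 PS=0]
  L3: frame=0x38 idx=13 entry=0x3B007 [P=1 RW=1 US=1 PS=0]
  → PA=0x3B0BE  (4 entries read)
#2 VA=0x88001400E65 (w,kernel):
  L0: frame=0x26 idx=17 entry=0x3D007 [P=1 RW=1 US=1 PS=0]
  L1: frame=0x3D idx=0 entry=0x3F007 [P=1 RW=1 US=1 PS=0]
  L2: frame=0x3F idx=10 entry=0x43007 [P=1 RW=1 US=1 PS=0]
  L3: frame=0x43 idx=0 entry=0x44007 [P=1 RW=1 US=1 PS=0]
  → PA=0x44E65  (4 entries read)

Entries read for #0: 4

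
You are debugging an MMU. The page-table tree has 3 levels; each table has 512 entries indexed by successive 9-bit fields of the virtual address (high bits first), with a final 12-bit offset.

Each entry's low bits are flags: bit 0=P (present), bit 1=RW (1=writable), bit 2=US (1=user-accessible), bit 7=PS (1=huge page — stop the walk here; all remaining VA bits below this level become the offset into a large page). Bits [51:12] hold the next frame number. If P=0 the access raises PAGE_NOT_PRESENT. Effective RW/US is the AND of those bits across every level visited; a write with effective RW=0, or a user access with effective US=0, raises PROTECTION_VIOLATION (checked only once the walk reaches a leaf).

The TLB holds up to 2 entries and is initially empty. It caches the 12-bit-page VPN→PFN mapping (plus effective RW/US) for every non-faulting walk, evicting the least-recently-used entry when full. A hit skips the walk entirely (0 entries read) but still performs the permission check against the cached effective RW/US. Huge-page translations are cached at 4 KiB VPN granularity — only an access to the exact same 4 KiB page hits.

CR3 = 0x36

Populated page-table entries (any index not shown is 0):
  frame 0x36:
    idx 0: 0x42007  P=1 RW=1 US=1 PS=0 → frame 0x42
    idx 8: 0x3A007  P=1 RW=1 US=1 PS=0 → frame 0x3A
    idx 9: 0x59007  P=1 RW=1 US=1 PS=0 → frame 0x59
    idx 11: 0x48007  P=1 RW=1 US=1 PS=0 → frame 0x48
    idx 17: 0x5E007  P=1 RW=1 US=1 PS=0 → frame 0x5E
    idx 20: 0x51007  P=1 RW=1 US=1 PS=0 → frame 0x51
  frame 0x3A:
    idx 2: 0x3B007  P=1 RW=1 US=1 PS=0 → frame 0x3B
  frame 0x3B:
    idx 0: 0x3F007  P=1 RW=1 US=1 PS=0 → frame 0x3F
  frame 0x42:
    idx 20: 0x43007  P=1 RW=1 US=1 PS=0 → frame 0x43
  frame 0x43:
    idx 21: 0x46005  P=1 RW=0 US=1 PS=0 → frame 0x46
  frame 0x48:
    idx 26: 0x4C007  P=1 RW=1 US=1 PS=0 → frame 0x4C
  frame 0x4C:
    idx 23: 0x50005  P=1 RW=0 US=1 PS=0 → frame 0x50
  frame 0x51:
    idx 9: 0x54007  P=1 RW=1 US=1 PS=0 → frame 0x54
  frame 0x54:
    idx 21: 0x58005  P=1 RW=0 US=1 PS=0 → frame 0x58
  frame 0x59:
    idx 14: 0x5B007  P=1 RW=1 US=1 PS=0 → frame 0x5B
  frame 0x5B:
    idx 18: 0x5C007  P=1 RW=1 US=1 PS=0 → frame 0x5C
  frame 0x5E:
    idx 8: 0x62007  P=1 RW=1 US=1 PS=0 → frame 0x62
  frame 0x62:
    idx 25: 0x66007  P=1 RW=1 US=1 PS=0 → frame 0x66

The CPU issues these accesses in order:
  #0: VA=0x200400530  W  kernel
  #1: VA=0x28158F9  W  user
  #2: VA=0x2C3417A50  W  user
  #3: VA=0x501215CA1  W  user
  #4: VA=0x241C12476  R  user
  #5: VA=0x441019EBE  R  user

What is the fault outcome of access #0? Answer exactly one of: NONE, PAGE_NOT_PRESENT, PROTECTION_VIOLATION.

Walk each access:
#0 VA=0x200400530 (w,kernel):
  L0 @0x36[8] → 0x3A007  P=1,RW=1,US=1,PS=0
  L1 @0x3A[2] → 0x3B007  P=1,RW=1,US=1,PS=0
  L2 @0x3B[0] → 0x3F007  P=1,RW=1,US=1,PS=0
  ⇒ phys 0x3F530  [3 reads]
#1 VA=0x28158F9 (w,user):
  L0 @0x36[0] → 0x42007  P=1,RW=1,US=1,PS=0
  L1 @0x42[20] → 0x43007  P=1,RW=1,US=1,PS=0
  L2 @0x43[21] → 0x46005  P=1,RW=0,US=1,PS=0
  ⇒ fault: PROTECTION_VIOLATION  — 3 lookups
#2 VA=0x2C3417A50 (w,user):
  L0 @0x36[11] → 0x48007  P=1,RW=1,US=1,PS=0
  L1 @0x48[26] → 0x4C007  P=1,RW=1,US=1,PS=0
  L2 @0x4C[23] → 0x50005  P=1,RW=0,US=1,PS=0
  ⇒ fault: PROTECTION_VIOLATION  — 3 lookups
#3 VA=0x501215CA1 (w,user):
  L0 @0x36[20] → 0x51007  P=1,RW=1,US=1,PS=0
  L1 @0x51[9] → 0x54007  P=1,RW=1,US=1,PS=0
  L2 @0x54[21] → 0x58005  P=1,RW=0,US=1,PS=0
  ⇒ fault: PROTECTION_VIOLATION  — 3 lookups
#4 VA=0x241C12476 (r,user):
  L0 @0x36[9] → 0x59007  P=1,RW=1,US=1,PS=0
  L1 @0x59[14] → 0x5B007  P=1,RW=1,US=1,PS=0
  L2 @0x5B[18] → 0x5C007  P=1,RW=1,US=1,PS=0
  ⇒ phys 0x5C476  [3 reads]
#5 VA=0x441019EBE (r,user):
  L0 @0x36[17] → 0x5E007  P=1,RW=1,US=1,PS=0
  L1 @0x5E[8] → 0x62007  P=1,RW=1,US=1,PS=0
  L2 @0x62[25] → 0x66007  P=1,RW=1,US=1,PS=0
  ⇒ phys 0x66EBE  [3 reads]

Access #0 fault: NONE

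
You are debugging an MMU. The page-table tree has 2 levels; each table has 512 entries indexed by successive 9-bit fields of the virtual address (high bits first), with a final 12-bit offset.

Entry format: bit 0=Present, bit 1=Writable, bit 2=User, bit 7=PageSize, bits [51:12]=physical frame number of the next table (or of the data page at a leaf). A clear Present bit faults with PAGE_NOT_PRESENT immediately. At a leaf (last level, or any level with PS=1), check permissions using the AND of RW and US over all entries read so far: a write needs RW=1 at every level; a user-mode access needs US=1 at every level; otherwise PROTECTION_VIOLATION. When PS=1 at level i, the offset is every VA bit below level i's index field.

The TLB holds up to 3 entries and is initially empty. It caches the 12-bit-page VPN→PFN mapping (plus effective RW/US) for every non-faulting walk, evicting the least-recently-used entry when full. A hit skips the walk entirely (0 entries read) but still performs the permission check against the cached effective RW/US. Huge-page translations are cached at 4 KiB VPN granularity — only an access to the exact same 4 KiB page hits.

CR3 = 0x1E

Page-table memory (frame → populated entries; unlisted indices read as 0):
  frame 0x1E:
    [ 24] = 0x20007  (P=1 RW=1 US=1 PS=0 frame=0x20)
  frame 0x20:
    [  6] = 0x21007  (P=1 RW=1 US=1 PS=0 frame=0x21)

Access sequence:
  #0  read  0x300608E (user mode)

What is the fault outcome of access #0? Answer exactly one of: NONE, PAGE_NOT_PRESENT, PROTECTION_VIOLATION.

Walk each access:
#0 VA=0x300608E (r,user):
  L0 @0x1E[24] → 0x20007  P=1,RW=1,US=1,PS=0
  L1 @0x20[6] → 0x21007  P=1,RW=1,US=1,PS=0
  ⇒ phys 0x2108E  [2 reads]

Access #0 fault: NONE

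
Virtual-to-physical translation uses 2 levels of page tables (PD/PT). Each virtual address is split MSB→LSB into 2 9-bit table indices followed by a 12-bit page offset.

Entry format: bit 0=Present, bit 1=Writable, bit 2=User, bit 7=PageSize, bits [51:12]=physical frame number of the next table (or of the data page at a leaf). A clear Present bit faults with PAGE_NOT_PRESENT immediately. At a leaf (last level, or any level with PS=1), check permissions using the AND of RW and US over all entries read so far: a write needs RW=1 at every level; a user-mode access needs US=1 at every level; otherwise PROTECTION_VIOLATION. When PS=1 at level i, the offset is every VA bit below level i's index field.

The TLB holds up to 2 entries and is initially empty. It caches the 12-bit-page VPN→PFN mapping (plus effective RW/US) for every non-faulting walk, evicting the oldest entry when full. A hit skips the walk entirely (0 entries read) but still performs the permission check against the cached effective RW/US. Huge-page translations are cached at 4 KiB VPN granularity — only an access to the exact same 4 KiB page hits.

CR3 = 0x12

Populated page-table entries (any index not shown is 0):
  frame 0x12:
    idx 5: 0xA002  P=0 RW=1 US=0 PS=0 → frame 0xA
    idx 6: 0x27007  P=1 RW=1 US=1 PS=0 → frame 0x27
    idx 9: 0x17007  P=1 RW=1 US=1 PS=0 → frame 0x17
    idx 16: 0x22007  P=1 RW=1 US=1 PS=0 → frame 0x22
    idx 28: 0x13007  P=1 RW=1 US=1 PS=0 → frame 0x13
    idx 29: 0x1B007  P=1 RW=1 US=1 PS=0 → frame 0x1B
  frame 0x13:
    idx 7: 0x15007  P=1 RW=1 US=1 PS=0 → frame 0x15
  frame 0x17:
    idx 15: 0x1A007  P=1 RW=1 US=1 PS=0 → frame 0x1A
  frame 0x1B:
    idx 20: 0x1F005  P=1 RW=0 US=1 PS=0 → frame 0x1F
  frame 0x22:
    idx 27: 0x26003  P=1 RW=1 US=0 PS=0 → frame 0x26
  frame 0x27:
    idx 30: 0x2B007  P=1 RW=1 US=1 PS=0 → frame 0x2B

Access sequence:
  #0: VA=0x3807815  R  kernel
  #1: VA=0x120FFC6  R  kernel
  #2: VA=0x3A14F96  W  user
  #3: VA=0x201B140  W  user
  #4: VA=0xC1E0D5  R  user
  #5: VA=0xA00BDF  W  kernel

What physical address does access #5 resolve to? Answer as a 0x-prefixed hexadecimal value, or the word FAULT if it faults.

Trace:
#0 VA=0x3807815 (r,kernel):
  L0: frame=0x12 idx=28 entry=0x13007 [P=1 RW=1 US=1 PS=0]
  L1: frame=0x13 idx=7 entry=0x15007 [P=1 RW=1 US=1 PS=0]
  → PA=0x15815  (2 entries read)
#1 VA=0x120FFC6 (r,kernel):
  L0: frame=0x12 idx=9 entry=0x17007 [P=1 RW=1 US=1 PS=0]
  L1: frame=0x17 idx=15 entry=0x1A007 [P=1 RW=1 US=1 PS=0]
  → PA=0x1AFC6  (2 entries read)
#2 VA=0x3A14F96 (w,user):
  L0: frame=0x12 idx=29 entry=0x1B007 [P=1 RW=1 US=1 PS=0]
  L1: frame=0x1B idx=20 entry=0x1F005 [P=1 RW=0 US=1 PS=0]
  ⇒ fault: PROTECTION_VIOLATION  — 2 lookups
#3 VA=0x201B140 (w,user):
  L0: frame=0x12 idx=16 entry=0x22007 [P=1 RW=1 US=1 PS=0]
  L1: frame=0x22 idx=27 entry=0x26003 [P=1 RW=1 US=0 PS=0]
  ⇒ fault: PROTECTION_VIOLATION  — 2 lookups
#4 VA=0xC1E0D5 (r,user):
  L0: frame=0x12 idx=6 entry=0x27007 [P=1 RW=1 US=1 PS=0]
  L1: frame=0x27 idx=30 entry=0x2B007 [P=1 RW=1 US=1 PS=0]
  → PA=0x2B0D5  (2 entries read)
#5 VA=0xA00BDF (w,kernel):
  L0: frame=0x12 idx=5 entry=0xA002 [P=0 RW=1 US=0 PS=0]
  ⇒ fault: PAGE_NOT_PRESENT  — 1 lookups

Access #5 PA: FAULT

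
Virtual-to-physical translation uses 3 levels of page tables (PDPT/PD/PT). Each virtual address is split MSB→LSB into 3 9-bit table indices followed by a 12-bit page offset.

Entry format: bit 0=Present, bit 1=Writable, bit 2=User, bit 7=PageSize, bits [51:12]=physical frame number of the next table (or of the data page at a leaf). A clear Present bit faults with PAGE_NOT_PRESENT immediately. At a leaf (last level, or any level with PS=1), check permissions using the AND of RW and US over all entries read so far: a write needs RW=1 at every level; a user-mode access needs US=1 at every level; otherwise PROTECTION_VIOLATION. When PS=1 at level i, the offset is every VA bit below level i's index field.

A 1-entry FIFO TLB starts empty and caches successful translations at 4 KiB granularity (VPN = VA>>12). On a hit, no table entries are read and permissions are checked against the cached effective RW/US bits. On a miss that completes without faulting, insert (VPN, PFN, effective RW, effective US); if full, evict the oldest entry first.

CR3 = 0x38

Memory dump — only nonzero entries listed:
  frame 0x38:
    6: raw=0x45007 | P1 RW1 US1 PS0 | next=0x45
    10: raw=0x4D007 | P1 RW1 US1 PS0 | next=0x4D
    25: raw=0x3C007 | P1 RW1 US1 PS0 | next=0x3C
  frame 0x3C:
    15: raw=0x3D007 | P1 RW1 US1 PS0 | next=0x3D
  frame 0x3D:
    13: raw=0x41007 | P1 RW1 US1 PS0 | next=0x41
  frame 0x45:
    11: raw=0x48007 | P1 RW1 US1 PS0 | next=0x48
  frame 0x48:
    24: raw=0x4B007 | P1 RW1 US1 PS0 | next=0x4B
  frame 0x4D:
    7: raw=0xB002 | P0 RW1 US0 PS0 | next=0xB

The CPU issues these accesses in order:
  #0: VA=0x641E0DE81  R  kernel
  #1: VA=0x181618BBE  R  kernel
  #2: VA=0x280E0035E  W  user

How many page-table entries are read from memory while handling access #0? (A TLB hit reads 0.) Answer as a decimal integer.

Trace:
#0 VA=0x641E0DE81 (r,kernel):
  L0 @0x38[25] → 0x3C007  P=1,RW=1,US=1,PS=0
  L1 @0x3C[15] → 0x3D007  P=1,RW=1,US=1,PS=0
  L2 @0x3D[13] → 0x41007  P=1,RW=1,US=1,PS=0
  → PA=0x41E81  (3 entries read)
#1 VA=0x181618BBE (r,kernel):
  L0 @0x38[6] → 0x45007  P=1,RW=1,US=1,PS=0
  L1 @0x45[11] → 0x48007  P=1,RW=1,US=1,PS=0
  L2 @0x48[24] → 0x4B007  P=1,RW=1,US=1,PS=0
  → PA=0x4BBBE  (3 entries read)
#2 VA=0x280E0035E (w,user):
  L0 @0x38[10] → 0x4D007  P=1,RW=1,US=1,PS=0
  L1 @0x4D[7] → 0xB002  P=0,RW=1,US=0,PS=0
  → PAGE_NOT_PRESENT  (2 entries read)

Entries read for #0: 3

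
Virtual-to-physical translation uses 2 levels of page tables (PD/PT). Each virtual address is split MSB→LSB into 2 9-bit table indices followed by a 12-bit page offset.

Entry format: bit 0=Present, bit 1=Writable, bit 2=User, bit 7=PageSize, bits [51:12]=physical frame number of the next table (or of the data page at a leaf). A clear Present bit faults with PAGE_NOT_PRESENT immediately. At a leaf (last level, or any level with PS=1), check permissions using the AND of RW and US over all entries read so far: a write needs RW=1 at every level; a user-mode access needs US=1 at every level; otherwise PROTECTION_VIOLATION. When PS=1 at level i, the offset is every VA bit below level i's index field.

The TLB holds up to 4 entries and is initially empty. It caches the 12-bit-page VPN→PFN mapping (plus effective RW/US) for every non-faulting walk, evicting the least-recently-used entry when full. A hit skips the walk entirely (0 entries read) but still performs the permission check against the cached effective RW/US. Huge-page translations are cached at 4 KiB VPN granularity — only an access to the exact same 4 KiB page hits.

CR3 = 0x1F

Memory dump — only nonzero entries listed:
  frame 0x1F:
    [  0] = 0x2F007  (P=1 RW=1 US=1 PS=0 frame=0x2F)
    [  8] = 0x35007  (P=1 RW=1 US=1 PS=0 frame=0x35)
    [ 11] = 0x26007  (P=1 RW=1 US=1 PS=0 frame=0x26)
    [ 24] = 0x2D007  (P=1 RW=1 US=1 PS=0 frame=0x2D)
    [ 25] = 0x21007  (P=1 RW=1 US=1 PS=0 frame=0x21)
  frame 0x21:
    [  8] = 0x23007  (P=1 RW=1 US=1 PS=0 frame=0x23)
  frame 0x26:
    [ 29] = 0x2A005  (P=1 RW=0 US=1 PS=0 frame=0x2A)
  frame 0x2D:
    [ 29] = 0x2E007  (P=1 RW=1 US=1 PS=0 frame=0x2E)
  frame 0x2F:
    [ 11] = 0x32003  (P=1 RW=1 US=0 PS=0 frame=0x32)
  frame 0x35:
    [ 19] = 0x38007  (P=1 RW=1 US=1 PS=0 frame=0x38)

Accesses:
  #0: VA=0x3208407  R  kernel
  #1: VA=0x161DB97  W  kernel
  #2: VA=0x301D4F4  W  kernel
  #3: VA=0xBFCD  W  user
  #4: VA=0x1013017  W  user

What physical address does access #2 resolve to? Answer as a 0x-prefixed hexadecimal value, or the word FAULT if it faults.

Walk each access:
#0 VA=0x3208407 (r,kernel):
  L0: frame=0x1F idx=25 entry=0x21007 [P=1 RW=1 US=1 PS=0]
  L1: frame=0x21 idx=8 entry=0x23007 [P=1 RW=1 US=1 PS=0]
  → PA=0x23407  (2 entries read)
#1 VA=0x161DB97 (w,kernel):
  L0: frame=0x1F idx=11 entry=0x26007 [P=1 RW=1 US=1 PS=0]
  L1: frame=0x26 idx=29 entry=0x2A005 [P=1 RW=0 US=1 PS=0]
  ⇒ fault: PROTECTION_VIOLATION  — 2 lookups
#2 VA=0x301D4F4 (w,kernel):
  L0: frame=0x1F idx=24 entry=0x2D007 [P=1 RW=1 US=1 PS=0]
  L1: frame=0x2D idx=29 entry=0x2E007 [P=1 RW=1 US=1 PS=0]
  → PA=0x2E4F4  (2 entries read)
#3 VA=0xBFCD (w,user):
  L0: frame=0x1F idx=0 entry=0x2F007 [P=1 RW=1 US=1 PS=0]
  L1: frame=0x2F idx=11 entry=0x32003 [P=1 RW=1 US=0 PS=0]
  ⇒ fault: PROTECTION_VIOLATION  — 2 lookups
#4 VA=0x1013017 (w,user):
  L0: frame=0x1F idx=8 entry=0x35007 [P=1 RW=1 US=1 PS=0]
  L1: frame=0x35 idx=19 entry=0x38007 [P=1 RW=1 US=1 PS=0]
  → PA=0x38017  (2 entries read)

Access #2 PA: 0x2E4F4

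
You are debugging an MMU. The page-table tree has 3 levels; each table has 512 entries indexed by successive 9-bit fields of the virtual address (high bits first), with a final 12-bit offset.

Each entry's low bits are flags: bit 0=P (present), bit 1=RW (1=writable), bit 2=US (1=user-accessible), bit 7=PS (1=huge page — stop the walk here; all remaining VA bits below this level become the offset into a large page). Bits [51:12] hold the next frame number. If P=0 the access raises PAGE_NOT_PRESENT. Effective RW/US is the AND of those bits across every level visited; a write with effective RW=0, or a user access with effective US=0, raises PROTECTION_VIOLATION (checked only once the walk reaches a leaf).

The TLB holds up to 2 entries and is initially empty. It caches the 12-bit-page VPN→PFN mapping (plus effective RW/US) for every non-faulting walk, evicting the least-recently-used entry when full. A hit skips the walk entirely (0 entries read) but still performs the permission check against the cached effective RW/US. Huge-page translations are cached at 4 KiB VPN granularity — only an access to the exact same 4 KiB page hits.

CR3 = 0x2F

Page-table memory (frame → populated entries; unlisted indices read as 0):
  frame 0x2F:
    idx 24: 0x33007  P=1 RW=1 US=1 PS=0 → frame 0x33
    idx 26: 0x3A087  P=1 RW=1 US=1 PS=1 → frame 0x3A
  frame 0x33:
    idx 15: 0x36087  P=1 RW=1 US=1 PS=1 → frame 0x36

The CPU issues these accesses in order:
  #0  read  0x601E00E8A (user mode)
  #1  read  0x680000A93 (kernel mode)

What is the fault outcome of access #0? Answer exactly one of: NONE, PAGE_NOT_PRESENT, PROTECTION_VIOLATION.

Per-access translation:
#0 VA=0x601E00E8A (r,user):
  L0: frame=0x2F idx=24 entry=0x33007 [P=1 RW=1 US=1 PS=0]
  L1: frame=0x33 idx=15 entry=0x36087 [P=1 RW=1 US=1 PS=1]
  ✓ 0x36E8A (huge @L1)  — 2 lookups
#1 VA=0x680000A93 (r,kernel):
  L0: frame=0x2F idx=26 entry=0x3A087 [P=1 RW=1 US=1 PS=1]
  ✓ 0x3AA93 (huge @L0)  — 1 lookups

Access #0 fault: NONE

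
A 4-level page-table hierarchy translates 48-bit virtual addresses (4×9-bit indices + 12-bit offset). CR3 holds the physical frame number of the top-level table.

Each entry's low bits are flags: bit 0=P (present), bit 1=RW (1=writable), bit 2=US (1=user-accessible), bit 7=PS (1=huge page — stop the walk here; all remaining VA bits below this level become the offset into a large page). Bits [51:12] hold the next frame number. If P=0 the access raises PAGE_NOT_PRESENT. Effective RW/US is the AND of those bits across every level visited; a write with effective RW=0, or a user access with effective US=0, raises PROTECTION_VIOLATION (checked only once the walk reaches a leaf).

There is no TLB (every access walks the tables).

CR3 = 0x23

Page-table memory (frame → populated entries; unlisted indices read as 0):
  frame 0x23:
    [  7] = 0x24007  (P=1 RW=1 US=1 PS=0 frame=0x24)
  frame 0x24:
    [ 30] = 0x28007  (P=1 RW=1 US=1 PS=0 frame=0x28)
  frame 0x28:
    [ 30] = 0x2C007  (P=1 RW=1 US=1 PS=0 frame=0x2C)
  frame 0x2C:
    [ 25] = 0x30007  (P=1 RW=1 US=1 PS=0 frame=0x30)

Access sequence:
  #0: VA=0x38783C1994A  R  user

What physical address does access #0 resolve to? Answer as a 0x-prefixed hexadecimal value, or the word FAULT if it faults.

Walk each access:
#0 VA=0x38783C1994A (r,user):
  [0] read 0x23 idx=7: raw=0x24007 flags P=1 W=1 U=1 S=0
  [1] read 0x24 idx=30: raw=0x28007 flags P=1 W=1 U=1 S=0
  [2] read 0x28 idx=30: raw=0x2C007 flags P=1 W=1 U=1 S=0
  [3] read 0x2C idx=25: raw=0x30007 flags P=1 W=1 U=1 S=0
  → PA=0x3094A  (4 entries read)

Access #0 PA: 0x3094A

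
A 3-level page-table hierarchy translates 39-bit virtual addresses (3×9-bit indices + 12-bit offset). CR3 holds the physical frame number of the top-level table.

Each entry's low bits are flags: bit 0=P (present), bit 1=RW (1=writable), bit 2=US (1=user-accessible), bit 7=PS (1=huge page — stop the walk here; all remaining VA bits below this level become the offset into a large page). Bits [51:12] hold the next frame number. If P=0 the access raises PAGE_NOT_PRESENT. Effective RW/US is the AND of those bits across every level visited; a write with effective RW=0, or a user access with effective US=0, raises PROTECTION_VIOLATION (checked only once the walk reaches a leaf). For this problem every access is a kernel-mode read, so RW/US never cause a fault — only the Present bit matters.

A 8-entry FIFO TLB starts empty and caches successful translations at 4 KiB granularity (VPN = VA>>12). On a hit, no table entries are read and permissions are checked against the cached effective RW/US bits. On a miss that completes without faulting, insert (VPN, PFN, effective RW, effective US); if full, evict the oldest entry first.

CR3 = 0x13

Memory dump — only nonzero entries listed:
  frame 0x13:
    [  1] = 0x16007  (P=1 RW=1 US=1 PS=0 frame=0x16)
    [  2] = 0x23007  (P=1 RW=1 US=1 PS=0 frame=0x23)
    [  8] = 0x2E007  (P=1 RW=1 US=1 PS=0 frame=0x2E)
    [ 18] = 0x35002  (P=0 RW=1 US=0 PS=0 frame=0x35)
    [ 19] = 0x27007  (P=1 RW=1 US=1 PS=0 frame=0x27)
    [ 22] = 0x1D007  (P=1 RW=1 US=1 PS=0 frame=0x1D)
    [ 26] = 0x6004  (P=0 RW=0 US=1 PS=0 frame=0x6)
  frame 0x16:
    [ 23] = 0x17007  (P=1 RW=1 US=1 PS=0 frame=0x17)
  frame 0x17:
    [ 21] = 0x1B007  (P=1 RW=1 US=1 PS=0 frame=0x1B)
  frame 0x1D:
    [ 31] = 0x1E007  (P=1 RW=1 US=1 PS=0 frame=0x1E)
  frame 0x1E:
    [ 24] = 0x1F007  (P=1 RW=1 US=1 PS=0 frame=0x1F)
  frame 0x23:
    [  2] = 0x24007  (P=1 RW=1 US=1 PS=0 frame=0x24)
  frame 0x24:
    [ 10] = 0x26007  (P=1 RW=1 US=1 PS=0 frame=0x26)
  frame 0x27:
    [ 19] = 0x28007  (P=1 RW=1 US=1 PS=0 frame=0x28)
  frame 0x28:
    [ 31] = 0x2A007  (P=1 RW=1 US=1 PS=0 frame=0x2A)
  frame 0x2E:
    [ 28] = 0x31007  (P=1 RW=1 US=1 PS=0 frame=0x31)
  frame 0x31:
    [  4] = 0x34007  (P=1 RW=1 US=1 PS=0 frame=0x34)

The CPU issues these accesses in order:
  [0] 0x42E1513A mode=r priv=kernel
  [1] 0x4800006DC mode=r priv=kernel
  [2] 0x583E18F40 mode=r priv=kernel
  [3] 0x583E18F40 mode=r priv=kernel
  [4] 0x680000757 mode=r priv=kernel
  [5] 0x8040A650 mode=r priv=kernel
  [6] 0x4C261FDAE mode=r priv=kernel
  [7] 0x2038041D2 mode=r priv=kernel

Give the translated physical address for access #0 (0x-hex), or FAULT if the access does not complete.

Trace:
#0 VA=0x42E1513A (r,kernel):
  L0 @0x13[1] → 0x16007  P=1,RW=1,US=1,PS=0
  L1 @0x16[23] → 0x17007  P=1,RW=1,US=1,PS=0
  L2 @0x17[21] → 0x1B007  P=1,RW=1,US=1,PS=0
  ✓ 0x1B13A  — 3 lookups
#1 VA=0x4800006DC (r,kernel):
  L0 @0x13[18] → 0x35002  P=0,RW=1,US=0,PS=0
  ✗ PAGE_NOT_PRESENT  [1 reads]
#2 VA=0x583E18F40 (r,kernel):
  L0 @0x13[22] → 0x1D007  P=1,RW=1,US=1,PS=0
  L1 @0x1D[31] → 0x1E007  P=1,RW=1,US=1,PS=0
  L2 @0x1E[24] → 0x1F007  P=1,RW=1,US=1,PS=0
  ✓ 0x1FF40  — 3 lookups
#3 VA=0x583E18F40 (r,kernel):
  TLB hit vpn=0x583E18 → PA=0x1FF40
#4 VA=0x680000757 (r,kernel):
  L0 @0x13[26] → 0x6004  P=0,RW=0,US=1,PS=0
  ✗ PAGE_NOT_PRESENT  [1 reads]
#5 VA=0x8040A650 (r,kernel):
  L0 @0x13[2] → 0x23007  P=1,RW=1,US=1,PS=0
  L1 @0x23[2] → 0x24007  P=1,RW=1,US=1,PS=0
  L2 @0x24[10] → 0x26007  P=1,RW=1,US=1,PS=0
  ✓ 0x26650  — 3 lookups
#6 VA=0x4C261FDAE (r,kernel):
  L0 @0x13[19] → 0x27007  P=1,RW=1,US=1,PS=0
  L1 @0x27[19] → 0x28007  P=1,RW=1,US=1,PS=0
  L2 @0x28[31] → 0x2A007  P=1,RW=1,US=1,PS=0
  ✓ 0x2ADAE  — 3 lookups
#7 VA=0x2038041D2 (r,kernel):
  L0 @0x13[8] → 0x2E007  P=1,RW=1,US=1,PS=0
  L1 @0x2E[28] → 0x31007  P=1,RW=1,US=1,PS=0
  L2 @0x31[4] → 0x34007  P=1,RW=1,US=1,PS=0
  ✓ 0x341D2  — 3 lookups

Access #0 PA: 0x1B13A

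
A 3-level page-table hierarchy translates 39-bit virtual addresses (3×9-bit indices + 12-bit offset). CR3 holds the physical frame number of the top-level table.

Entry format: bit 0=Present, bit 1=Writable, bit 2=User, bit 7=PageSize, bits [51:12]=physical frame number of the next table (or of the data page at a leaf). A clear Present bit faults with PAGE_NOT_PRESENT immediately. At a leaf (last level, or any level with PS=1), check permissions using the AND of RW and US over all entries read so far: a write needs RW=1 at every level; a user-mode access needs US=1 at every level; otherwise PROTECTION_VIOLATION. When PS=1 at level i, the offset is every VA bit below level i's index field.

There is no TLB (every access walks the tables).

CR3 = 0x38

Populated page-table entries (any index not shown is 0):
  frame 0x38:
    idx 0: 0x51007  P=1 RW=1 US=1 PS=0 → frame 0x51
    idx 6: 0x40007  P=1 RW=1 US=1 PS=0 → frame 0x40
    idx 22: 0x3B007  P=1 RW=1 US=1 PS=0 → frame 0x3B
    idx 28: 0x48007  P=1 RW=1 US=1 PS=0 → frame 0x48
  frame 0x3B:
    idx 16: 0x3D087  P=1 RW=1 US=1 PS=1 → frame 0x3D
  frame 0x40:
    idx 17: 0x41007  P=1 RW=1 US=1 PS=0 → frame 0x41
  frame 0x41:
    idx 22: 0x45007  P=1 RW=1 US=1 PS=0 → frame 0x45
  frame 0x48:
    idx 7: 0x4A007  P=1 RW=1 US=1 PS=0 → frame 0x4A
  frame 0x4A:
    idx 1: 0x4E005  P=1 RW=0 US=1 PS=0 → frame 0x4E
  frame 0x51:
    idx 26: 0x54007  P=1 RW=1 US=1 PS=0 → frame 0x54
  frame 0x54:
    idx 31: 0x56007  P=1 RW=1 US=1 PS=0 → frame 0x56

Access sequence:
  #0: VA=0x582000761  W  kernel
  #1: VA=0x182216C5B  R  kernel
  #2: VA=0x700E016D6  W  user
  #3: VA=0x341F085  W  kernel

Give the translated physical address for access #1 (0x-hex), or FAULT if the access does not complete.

Per-access translation:
#0 VA=0x582000761 (w,kernel):
  L0 @0x38[22] → 0x3B007  P=1,RW=1,US=1,PS=0
  L1 @0x3B[16] → 0x3D087  P=1,RW=1,US=1,PS=1
  ✓ 0x3D761 (huge @L1)  — 2 lookups
#1 VA=0x182216C5B (r,kernel):
  L0 @0x38[6] → 0x40007  P=1,RW=1,US=1,PS=0
  L1 @0x40[17] → 0x41007  P=1,RW=1,US=1,PS=0
  L2 @0x41[22] → 0x45007  P=1,RW=1,US=1,PS=0
  ✓ 0x45C5B  — 3 lookups
#2 VA=0x700E016D6 (w,user):
  L0 @0x38[28] → 0x48007  P=1,RW=1,US=1,PS=0
  L1 @0x48[7] → 0x4A007  P=1,RW=1,US=1,PS=0
  L2 @0x4A[1] → 0x4E005  P=1,RW=0,US=1,PS=0
  ✗ PROTECTION_VIOLATION  [3 reads]
#3 VA=0x341F085 (w,kernel):
  L0 @0x38[0] → 0x51007  P=1,RW=1,US=1,PS=0
  L1 @0x51[26] → 0x54007  P=1,RW=1,US=1,PS=0
  L2 @0x54[31] → 0x56007  P=1,RW=1,US=1,PS=0
  ✓ 0x56085  — 3 lookups

Access #1 PA: 0x45C5B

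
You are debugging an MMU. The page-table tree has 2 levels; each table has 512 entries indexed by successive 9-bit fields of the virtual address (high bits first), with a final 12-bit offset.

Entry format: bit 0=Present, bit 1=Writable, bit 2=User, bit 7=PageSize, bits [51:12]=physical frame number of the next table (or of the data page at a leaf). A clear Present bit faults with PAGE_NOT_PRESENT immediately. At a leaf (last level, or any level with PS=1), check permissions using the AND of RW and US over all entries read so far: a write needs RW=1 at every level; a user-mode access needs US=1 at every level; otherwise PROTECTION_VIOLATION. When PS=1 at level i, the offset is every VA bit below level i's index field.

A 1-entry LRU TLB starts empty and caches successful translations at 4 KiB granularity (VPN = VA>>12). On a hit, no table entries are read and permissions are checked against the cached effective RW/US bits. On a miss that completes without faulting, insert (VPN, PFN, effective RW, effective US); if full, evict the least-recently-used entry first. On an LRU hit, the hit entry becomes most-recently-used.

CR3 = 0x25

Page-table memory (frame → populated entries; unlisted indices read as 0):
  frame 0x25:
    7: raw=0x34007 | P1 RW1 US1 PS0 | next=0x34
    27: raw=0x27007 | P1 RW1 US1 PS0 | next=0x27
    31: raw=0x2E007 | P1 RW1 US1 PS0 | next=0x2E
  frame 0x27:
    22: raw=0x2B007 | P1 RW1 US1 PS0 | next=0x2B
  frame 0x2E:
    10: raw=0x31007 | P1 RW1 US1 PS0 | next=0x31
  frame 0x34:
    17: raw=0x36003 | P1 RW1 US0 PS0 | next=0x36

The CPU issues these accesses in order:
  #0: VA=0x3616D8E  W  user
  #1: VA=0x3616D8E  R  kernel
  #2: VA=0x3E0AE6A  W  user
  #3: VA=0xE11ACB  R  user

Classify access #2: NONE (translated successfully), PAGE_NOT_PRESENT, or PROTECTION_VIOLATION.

Trace:
#0 VA=0x3616D8E (w,user):
  L0 @0x25[27] → 0x27007  P=1,RW=1,US=1,PS=0
  L1 @0x27[22] → 0x2B007  P=1,RW=1,US=1,PS=0
  ⇒ phys 0x2BD8E  [2 reads]
#1 VA=0x3616D8E (r,kernel):
  TLB hit vpn=0x3616 → PA=0x2BD8E
#2 VA=0x3E0AE6A (w,user):
  L0 @0x25[31] → 0x2E007  P=1,RW=1,US=1,PS=0
  L1 @0x2E[10] → 0x31007  P=1,RW=1,US=1,PS=0
  ⇒ phys 0x31E6A  [2 reads]
#3 VA=0xE11ACB (r,user):
  L0 @0x25[7] → 0x34007  P=1,RW=1,US=1,PS=0
  L1 @0x34[17] → 0x36003  P=1,RW=1,US=0,PS=0
  ✗ PROTECTION_VIOLATION  [2 reads]

Access #2 fault: NONE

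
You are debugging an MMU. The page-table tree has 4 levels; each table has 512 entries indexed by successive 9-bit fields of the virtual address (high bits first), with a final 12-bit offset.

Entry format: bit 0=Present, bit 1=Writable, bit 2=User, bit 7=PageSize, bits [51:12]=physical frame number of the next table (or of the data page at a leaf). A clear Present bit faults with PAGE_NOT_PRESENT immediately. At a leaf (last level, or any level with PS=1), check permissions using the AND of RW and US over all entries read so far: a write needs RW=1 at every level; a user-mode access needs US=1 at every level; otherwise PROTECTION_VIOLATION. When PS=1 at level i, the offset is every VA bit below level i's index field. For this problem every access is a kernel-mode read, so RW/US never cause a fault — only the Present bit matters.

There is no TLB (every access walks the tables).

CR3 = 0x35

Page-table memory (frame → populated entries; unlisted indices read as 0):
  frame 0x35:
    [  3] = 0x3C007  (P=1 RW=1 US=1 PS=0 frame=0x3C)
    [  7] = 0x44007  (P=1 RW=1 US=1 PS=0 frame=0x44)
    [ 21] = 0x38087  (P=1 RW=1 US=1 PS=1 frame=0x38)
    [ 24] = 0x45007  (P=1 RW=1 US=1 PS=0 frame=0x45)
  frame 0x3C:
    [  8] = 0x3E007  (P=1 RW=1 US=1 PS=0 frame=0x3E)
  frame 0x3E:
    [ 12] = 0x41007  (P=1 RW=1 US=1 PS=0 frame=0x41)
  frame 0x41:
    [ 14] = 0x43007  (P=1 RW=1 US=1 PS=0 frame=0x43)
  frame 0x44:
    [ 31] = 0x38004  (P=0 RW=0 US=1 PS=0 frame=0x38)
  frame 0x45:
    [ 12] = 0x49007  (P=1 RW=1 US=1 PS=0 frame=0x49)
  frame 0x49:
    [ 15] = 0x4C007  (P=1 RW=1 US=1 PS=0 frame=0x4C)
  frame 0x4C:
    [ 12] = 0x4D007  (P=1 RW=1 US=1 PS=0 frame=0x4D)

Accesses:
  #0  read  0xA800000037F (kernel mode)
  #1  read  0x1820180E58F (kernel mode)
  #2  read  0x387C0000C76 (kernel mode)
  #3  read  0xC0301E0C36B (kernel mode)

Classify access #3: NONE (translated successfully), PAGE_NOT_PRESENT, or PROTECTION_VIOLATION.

Walk each access:
#0 VA=0xA800000037F (r,kernel):
  lvl0: tbl 0x35, slot 21 ⇒ 0x38087 (P1/RW1/US1/PS1)
  → PA=0x3837F (huge @L0)  (1 entries read)
#1 VA=0x1820180E58F (r,kernel):
  lvl0: tbl 0x35, slot 3 ⇒ 0x3C007 (P1/RW1/US1/PS0)
  lvl1: tbl 0x3C, slot 8 ⇒ 0x3E007 (P1/RW1/US1/PS0)
  lvl2: tbl 0x3E, slot 12 ⇒ 0x41007 (P1/RW1/US1/PS0)
  lvl3: tbl 0x41, slot 14 ⇒ 0x43007 (P1/RW1/US1/PS0)
  → PA=0x4358F  (4 entries read)
#2 VA=0x387C0000C76 (r,kernel):
  lvl0: tbl 0x35, slot 7 ⇒ 0x44007 (P1/RW1/US1/PS0)
  lvl1: tbl 0x44, slot 31 ⇒ 0x38004 (P0/RW0/US1/PS0)
  ⇒ fault: PAGE_NOT_PRESENT  — 2 lookups
#3 VA=0xC0301E0C36B (r,kernel):
  lvl0: tbl 0x35, slot 24 ⇒ 0x45007 (P1/RW1/US1/PS0)
  lvl1: tbl 0x45, slot 12 ⇒ 0x49007 (P1/RW1/US1/PS0)
  lvl2: tbl 0x49, slot 15 ⇒ 0x4C007 (P1/RW1/US1/PS0)
  lvl3: tbl 0x4C, slot 12 ⇒ 0x4D007 (P1/RW1/US1/PS0)
  → PA=0x4D36B  (4 entries read)

Access #3 fault: NONE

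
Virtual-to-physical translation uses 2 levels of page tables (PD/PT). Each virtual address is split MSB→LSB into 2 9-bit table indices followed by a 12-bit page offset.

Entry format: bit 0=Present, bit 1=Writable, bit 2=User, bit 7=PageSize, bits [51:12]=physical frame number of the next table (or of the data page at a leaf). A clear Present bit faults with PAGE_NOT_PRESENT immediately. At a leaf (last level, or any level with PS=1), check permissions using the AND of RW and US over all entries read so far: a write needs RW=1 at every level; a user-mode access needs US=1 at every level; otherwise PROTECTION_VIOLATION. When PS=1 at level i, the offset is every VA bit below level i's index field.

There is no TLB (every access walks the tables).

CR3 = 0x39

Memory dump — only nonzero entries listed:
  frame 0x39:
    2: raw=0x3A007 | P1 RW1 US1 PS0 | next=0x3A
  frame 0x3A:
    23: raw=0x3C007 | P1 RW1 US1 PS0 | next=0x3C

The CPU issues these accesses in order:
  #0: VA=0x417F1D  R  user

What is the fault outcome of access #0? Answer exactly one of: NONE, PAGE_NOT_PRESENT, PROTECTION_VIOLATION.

Per-access translation:
#0 VA=0x417F1D (r,user):
  L0: frame=0x39 idx=2 entry=0x3A007 [P=1 RW=1 US=1 PS=0]
  L1: frame=0x3A idx=23 entry=0x3C007 [P=1 RW=1 US=1 PS=0]
  ✓ 0x3CF1D  — 2 lookups

Access #0 fault: NONE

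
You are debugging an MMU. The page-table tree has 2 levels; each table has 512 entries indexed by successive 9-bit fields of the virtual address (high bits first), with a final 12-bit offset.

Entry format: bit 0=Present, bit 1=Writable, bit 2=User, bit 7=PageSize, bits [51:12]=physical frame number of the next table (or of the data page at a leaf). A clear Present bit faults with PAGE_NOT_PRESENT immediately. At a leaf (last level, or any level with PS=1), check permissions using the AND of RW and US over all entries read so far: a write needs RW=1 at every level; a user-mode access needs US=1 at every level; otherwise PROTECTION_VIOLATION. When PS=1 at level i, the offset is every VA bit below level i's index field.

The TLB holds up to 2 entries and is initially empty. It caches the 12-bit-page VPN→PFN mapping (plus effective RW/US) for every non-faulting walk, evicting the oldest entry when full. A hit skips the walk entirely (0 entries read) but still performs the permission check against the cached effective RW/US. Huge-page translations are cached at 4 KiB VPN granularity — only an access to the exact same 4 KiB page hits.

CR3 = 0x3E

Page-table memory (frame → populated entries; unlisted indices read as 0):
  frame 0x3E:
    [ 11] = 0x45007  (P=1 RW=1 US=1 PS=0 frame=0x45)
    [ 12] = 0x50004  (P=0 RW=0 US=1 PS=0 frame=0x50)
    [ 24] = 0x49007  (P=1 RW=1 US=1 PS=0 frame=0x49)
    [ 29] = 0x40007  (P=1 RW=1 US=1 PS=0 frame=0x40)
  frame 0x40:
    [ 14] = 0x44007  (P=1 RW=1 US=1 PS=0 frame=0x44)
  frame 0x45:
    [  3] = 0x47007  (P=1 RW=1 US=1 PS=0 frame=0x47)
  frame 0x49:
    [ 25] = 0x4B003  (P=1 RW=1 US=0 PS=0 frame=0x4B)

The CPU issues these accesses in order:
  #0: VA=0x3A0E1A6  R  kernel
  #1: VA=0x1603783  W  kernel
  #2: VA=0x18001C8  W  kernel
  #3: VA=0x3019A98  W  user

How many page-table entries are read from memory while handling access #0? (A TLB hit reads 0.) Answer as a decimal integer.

Trace:
#0 VA=0x3A0E1A6 (r,kernel):
  lvl0: tbl 0x3E, slot 29 ⇒ 0x40007 (P1/RW1/US1/PS0)
  lvl1: tbl 0x40, slot 14 ⇒ 0x44007 (P1/RW1/US1/PS0)
  → PA=0x441A6  (2 entries read)
#1 VA=0x1603783 (w,kernel):
  lvl0: tbl 0x3E, slot 11 ⇒ 0x45007 (P1/RW1/US1/PS0)
  lvl1: tbl 0x45, slot 3 ⇒ 0x47007 (P1/RW1/US1/PS0)
  → PA=0x47783  (2 entries read)
#2 VA=0x18001C8 (w,kernel):
  lvl0: tbl 0x3E, slot 12 ⇒ 0x50004 (P0/RW0/US1/PS0)
  ✗ PAGE_NOT_PRESENT  [1 reads]
#3 VA=0x3019A98 (w,user):
  lvl0: tbl 0x3E, slot 24 ⇒ 0x49007 (P1/RW1/US1/PS0)
  lvl1: tbl 0x49, slot 25 ⇒ 0x4B003 (P1/RW1/US0/PS0)
  ✗ PROTECTION_VIOLATION  [2 reads]

Entries read for #0: 2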